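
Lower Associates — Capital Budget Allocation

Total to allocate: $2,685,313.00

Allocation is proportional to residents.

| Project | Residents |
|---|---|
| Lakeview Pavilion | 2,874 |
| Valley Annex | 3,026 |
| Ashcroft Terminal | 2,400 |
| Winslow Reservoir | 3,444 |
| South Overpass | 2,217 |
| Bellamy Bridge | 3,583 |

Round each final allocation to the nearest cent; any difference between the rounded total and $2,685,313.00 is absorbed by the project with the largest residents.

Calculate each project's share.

Lakeview Pavilion: $439,899.09 · Valley Annex: $463,164.45 · Ashcroft Terminal: $367,347.88 · Winslow Reservoir: $527,144.21 · South Overpass: $339,337.60 · Bellamy Bridge: $548,419.77

Residents total: 2,874 + 3,026 + 2,400 + 3,444 + 2,217 + 3,583 = 17,544.
Raw shares: Lakeview Pavilion 439,899.0858; Valley Annex 463,164.4516; Ashcroft Terminal 367,347.8796; Winslow Reservoir 527,144.2073; South Overpass 339,337.6038; Bellamy Bridge 548,419.7719.
At nearest cent: Lakeview Pavilion $439,899.09; Valley Annex $463,164.45; Ashcroft Terminal $367,347.88; Winslow Reservoir $527,144.21; South Overpass $339,337.60; Bellamy Bridge $548,419.77. Sum = $2,685,313.00.
Rounded total matches; no reconciliation needed.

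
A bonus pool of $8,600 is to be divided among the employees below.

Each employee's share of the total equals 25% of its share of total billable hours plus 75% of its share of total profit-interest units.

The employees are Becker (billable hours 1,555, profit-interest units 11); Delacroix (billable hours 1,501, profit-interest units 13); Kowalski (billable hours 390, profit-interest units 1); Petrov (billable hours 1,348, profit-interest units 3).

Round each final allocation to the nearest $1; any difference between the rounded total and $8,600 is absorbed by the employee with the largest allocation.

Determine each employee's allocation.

Totals — billable hours 4,794, profit-interest units 28.
Blended shares (25% billable hours + 75% profit-interest units): Becker 0.3757; Delacroix 0.4265; Kowalski 0.0471; Petrov 0.1507.
Raw shares: Becker 3,231.31; Delacroix 3,667.81; Kowalski 405.26; Petrov 1,295.62.
At nearest $1: Becker $3,231; Delacroix $3,668; Kowalski $405; Petrov $1,296. Sum = $8,600.
Sum already equals the total — no adjustment.

Becker: $3,231; Delacroix: $3,668; Kowalski: $405; Petrov: $1,296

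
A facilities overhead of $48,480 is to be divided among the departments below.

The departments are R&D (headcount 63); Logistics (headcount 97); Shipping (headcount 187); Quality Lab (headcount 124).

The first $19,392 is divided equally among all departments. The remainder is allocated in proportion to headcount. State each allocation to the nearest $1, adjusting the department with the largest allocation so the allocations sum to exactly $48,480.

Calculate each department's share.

R&D: $8,739 · Logistics: $10,839 · Shipping: $16,396 · Quality Lab: $12,506

Equal tier: $19,392 ÷ 4 = $4,848 apiece.
Remainder $29,088 by headcount (total 471): R&D 3,890.75 → $3,891; Logistics 5,990.52 → $5,991; Shipping 11,548.74 → $11,549; Quality Lab 7,657.99 → $7,658.
Rounding difference −$1 on remainder applied to Shipping.
Totals: R&D $4,848 + $3,891 = $8,739; Logistics $4,848 + $5,991 = $10,839; Shipping $4,848 + $11,548 = $16,396; Quality Lab $4,848 + $7,658 = $12,506.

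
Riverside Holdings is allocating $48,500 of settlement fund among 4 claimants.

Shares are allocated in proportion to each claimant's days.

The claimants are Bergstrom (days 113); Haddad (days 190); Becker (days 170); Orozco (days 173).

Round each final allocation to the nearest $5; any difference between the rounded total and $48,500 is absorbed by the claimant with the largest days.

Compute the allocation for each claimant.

Sum of days: 113 + 190 + 170 + 173 = 646.
Unrounded shares: Bergstrom 8,483.75; Haddad 14,264.71; Becker 12,763.16; Orozco 12,988.39.
Rounded to nearest $5: Bergstrom $8,485; Haddad $14,265; Becker $12,765; Orozco $12,990. Sum = $48,505.
Difference $48,500 − $48,505 = −$5 applied to largest days (Haddad): Haddad becomes $14,260.

Bergstrom: $8,485; Haddad: $14,260; Becker: $12,765; Orozco: $12,990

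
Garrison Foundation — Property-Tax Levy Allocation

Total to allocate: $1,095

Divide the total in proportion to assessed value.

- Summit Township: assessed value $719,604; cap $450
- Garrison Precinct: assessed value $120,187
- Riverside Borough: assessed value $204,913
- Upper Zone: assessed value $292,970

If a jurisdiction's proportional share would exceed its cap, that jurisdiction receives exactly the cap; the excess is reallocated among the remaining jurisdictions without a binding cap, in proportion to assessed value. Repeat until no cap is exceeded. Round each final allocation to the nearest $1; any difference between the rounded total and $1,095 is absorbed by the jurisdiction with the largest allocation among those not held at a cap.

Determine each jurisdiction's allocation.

Summit Township: $450 | Garrison Precinct: $125 | Riverside Borough: $214 | Upper Zone: $306

Combined assessed value = 1,337,674.
Proportional shares (ignoring caps): Summit Township 589.06; Garrison Precinct 98.38; Riverside Borough 167.74; Upper Zone 239.82.
Held at cap: Summit Township ($450); balance $645 reallocated over remaining assessed value 618,070.
Shares after redistribution: Garrison Precinct 125.42 → $125; Riverside Borough 213.84 → $214; Upper Zone 305.74 → $306.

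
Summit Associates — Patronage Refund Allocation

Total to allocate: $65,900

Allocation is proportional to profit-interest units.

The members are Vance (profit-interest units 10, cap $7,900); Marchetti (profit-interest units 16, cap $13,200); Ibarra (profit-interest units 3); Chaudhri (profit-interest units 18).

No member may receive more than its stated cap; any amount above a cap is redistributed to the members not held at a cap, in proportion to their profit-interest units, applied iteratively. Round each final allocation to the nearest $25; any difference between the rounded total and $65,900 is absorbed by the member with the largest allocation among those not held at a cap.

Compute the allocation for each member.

Vance: $7,900; Marchetti: $13,200; Ibarra: $6,400; Chaudhri: $38,400

Sum of profit-interest units: 47.
Pro-rata shares before constraints: Vance 14,021.28; Marchetti 22,434.04; Ibarra 4,206.38; Chaudhri 25,238.30.
Held at cap: Vance ($7,900), Marchetti ($13,200); residual $44,800 reallocated over remaining profit-interest units 21.
Remaining shares: Ibarra 6,400.00 → $6,400; Chaudhri 38,400.00 → $38,400.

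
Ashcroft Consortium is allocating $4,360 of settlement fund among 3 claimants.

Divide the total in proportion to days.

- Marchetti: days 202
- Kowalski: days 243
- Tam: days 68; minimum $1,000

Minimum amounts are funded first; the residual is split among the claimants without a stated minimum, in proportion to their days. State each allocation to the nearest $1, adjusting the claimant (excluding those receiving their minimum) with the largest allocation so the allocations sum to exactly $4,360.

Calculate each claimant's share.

Guaranteed amounts: Tam $1,000. Residual $3,360.
Residual split over remaining days 445: Marchetti 1,525.21 → $1,525; Kowalski 1,834.79 → $1,835.

Marchetti: $1,525 | Kowalski: $1,835 | Tam: $1,000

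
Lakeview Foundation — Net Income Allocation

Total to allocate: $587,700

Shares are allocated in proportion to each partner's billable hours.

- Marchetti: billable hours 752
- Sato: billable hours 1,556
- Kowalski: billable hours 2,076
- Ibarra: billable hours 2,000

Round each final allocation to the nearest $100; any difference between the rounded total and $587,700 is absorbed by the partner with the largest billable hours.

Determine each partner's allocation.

Total billable hours = 6,384.
Raw shares: Marchetti 752/6,384 × $587,700 = 69,227.82; Sato 1,556/6,384 × $587,700 = 143,242.67; Kowalski 2,076/6,384 × $587,700 = 191,112.97; Ibarra 2,000/6,384 × $587,700 = 184,116.54.
After rounding ($100): Marchetti $69,200; Sato $143,200; Kowalski $191,100; Ibarra $184,100. Sum = $587,600.
Difference $587,700 − $587,600 = +$100 applied to largest billable hours (Kowalski): Kowalski becomes $191,200.

Marchetti: $69,200 | Sato: $143,200 | Kowalski: $191,200 | Ibarra: $184,100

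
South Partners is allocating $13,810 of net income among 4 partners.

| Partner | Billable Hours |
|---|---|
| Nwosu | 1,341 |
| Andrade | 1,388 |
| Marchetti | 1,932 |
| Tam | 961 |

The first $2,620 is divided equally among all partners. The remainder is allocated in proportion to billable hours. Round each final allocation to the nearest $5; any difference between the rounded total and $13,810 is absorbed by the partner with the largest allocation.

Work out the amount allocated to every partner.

Equal tier: $2,620 ÷ 4 = $655 apiece.
Remainder $11,190 by billable hours (total 5,622): Nwosu 2,669.12 → $2,670; Andrade 2,762.67 → $2,765; Marchetti 3,845.44 → $3,845; Tam 1,912.77 → $1,915.
Rounding difference −$5 on remainder applied to Marchetti.
Totals: Nwosu $655 + $2,670 = $3,325; Andrade $655 + $2,765 = $3,420; Marchetti $655 + $3,840 = $4,495; Tam $655 + $1,915 = $2,570.

Nwosu: $3,325; Andrade: $3,420; Marchetti: $4,495; Tam: $2,570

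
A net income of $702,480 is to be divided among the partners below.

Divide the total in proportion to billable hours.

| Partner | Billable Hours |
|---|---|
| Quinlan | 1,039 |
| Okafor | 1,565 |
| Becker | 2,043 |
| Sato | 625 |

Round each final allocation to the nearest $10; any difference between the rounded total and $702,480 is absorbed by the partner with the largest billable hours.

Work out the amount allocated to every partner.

Quinlan: $138,440; Okafor: $208,530; Becker: $272,230; Sato: $83,280

Total billable hours = 1,039 + 1,565 + 2,043 + 625 = 5,272.
Proportional shares: Quinlan 138,443.99; Okafor 208,532.09; Becker 272,224.32; Sato 83,279.59.
After rounding ($10): Quinlan $138,440; Okafor $208,530; Becker $272,220; Sato $83,280. Sum = $702,470.
Difference $702,480 − $702,470 = +$10 applied to largest billable hours (Becker): Becker becomes $272,230.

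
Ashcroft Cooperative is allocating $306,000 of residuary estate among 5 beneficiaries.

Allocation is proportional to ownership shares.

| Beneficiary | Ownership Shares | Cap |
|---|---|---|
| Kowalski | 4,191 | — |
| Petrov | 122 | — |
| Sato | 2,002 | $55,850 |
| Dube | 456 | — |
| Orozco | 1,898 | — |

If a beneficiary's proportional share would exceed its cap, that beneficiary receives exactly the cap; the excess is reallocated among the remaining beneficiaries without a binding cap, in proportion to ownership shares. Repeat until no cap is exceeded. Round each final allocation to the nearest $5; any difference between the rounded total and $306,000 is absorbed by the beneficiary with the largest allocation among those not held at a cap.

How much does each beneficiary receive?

Kowalski: $157,245 | Petrov: $4,580 | Sato: $55,850 | Dube: $17,110 | Orozco: $71,215

Total ownership shares = 8,669.
Pro-rata shares before constraints: Kowalski 147,934.71; Petrov 4,306.38; Sato 70,666.97; Dube 16,095.97; Orozco 66,995.96.
Held at cap: Sato ($55,850); residual $250,150 reallocated over remaining ownership shares 6,667.
Shares after redistribution: Kowalski 157,248.94 → $157,250; Petrov 4,577.52 → $4,580; Dube 17,109.40 → $17,110; Orozco 71,214.14 → $71,215.
Rounding difference −$5 applied to Kowalski → $157,245.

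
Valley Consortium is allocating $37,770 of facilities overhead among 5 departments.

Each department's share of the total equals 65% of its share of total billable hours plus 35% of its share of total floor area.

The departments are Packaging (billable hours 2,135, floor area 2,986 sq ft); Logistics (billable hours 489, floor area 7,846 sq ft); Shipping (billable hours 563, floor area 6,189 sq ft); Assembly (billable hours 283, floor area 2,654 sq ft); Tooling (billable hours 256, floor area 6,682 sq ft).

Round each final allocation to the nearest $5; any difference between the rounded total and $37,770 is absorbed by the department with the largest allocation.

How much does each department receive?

Totals — billable hours 3,726, floor area 26,357.
Combined weights (65% billable hours + 35% floor area): Packaging 0.4121; Logistics 0.1895; Shipping 0.1804; Assembly 0.0846; Tooling 0.1334.
Raw shares: Packaging 15,565.09; Logistics 7,157.21; Shipping 6,813.72; Assembly 3,195.81; Tooling 5,038.17.
Rounded to nearest $5: Packaging $15,565; Logistics $7,155; Shipping $6,815; Assembly $3,195; Tooling $5,040. Sum = $37,770.
Sum already equals the total — no adjustment.

Packaging: $15,565 · Logistics: $7,155 · Shipping: $6,815 · Assembly: $3,195 · Tooling: $5,040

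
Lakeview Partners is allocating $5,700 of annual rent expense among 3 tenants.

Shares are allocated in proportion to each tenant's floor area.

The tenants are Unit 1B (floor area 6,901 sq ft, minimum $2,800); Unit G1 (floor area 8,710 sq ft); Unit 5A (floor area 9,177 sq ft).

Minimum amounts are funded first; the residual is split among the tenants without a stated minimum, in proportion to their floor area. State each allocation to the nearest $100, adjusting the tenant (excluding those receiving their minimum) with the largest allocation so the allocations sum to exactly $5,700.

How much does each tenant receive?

Unit 1B: $2,800; Unit G1: $1,400; Unit 5A: $1,500

Fund the minimums — Unit 1B $2,800. Residual $2,900.
Residual split over remaining floor area 17,887: Unit G1 1,412.14 → $1,400; Unit 5A 1,487.86 → $1,500.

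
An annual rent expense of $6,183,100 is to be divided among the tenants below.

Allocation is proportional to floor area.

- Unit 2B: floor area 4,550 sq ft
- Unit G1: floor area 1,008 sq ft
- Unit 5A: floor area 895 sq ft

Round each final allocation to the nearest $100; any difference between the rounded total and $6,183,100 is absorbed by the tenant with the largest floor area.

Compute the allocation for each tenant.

Floor area total: 4,550 + 1,008 + 895 = 6,453.
Raw shares: Unit 2B 4,359,693.94; Unit G1 965,839.89; Unit 5A 857,566.17.
At nearest $100: Unit 2B $4,359,700; Unit G1 $965,800; Unit 5A $857,600. Sum = $6,183,100.
No rounding difference to absorb.

Unit 2B: $4,359,700 · Unit G1: $965,800 · Unit 5A: $857,600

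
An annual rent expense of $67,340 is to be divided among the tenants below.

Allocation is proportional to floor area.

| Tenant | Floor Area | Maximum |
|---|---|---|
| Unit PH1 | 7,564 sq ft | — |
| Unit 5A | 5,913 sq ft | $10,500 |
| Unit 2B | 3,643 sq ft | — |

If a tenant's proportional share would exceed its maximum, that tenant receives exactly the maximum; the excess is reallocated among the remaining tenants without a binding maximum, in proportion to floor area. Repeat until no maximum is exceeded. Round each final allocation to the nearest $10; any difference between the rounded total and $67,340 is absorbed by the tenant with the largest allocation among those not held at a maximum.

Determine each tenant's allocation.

Unit PH1: $38,360; Unit 5A: $10,500; Unit 2B: $18,480

Floor area total: 17,120.
Pro-rata shares before constraints: Unit PH1 29,752.32; Unit 5A 23,258.26; Unit 2B 14,329.42.
Cap binds for Unit 5A ($10,500); remaining pool $56,840 reallocated over remaining floor area 11,207.
Shares after redistribution: Unit PH1 38,363.32 → $38,360; Unit 2B 18,476.68 → $18,480.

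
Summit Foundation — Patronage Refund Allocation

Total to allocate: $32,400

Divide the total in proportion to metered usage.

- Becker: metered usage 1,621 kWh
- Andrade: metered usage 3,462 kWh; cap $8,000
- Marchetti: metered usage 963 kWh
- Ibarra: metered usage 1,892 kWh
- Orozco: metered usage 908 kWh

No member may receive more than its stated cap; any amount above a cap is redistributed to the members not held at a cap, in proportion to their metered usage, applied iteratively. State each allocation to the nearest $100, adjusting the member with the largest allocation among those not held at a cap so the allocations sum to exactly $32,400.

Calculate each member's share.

Becker: $7,300; Andrade: $8,000; Marchetti: $4,400; Ibarra: $8,600; Orozco: $4,100

Total metered usage = 8,846.
Pro-rata shares before constraints: Becker 5,937.19; Andrade 12,680.17; Marchetti 3,527.15; Ibarra 6,929.78; Orozco 3,325.71.
Held at cap: Andrade ($8,000); balance $24,400 reallocated over remaining metered usage 5,384.
Redistributed shares: Becker 7,346.29 → $7,300; Marchetti 4,364.26 → $4,400; Ibarra 8,574.44 → $8,600; Orozco 4,115.01 → $4,100.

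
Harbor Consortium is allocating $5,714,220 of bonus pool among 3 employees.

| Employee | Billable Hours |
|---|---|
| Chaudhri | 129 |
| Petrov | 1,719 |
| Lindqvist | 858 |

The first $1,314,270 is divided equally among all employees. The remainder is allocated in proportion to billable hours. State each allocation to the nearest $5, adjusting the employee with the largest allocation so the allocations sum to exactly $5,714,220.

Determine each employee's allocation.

Equal tier: $1,314,270 ÷ 3 = $438,090 apiece.
Remainder $4,399,950 by billable hours (total 2,706): Chaudhri 209,753.71 → $209,755; Petrov 2,795,090.19 → $2,795,090; Lindqvist 1,395,106.10 → $1,395,105.
Totals: Chaudhri $438,090 + $209,755 = $647,845; Petrov $438,090 + $2,795,090 = $3,233,180; Lindqvist $438,090 + $1,395,105 = $1,833,195.

Chaudhri: $647,845 | Petrov: $3,233,180 | Lindqvist: $1,833,195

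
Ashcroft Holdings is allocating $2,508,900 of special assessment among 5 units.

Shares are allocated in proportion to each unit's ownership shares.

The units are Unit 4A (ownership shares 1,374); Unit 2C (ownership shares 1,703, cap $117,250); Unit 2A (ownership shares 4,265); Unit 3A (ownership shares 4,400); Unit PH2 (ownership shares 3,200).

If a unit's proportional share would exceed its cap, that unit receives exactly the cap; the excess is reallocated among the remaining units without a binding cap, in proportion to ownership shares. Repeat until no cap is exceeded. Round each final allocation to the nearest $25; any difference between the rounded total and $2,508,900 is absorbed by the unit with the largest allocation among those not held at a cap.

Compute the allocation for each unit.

Unit 4A: $248,225 · Unit 2C: $117,250 · Unit 2A: $770,475 · Unit 3A: $794,875 · Unit PH2: $578,075

Ownership shares total: 14,942.
Unconstrained shares: Unit 4A 230,707.31; Unit 2C 285,949.45; Unit 2A 716,132.95; Unit 3A 738,800.70; Unit PH2 537,309.60.
Held at cap: Unit 2C ($117,250); remaining pool $2,391,650 reallocated over remaining ownership shares 13,239.
Remaining shares: Unit 4A 248,215.66 → $248,225; Unit 2A 770,480.19 → $770,475; Unit 3A 794,868.19 → $794,875; Unit PH2 578,085.96 → $578,075.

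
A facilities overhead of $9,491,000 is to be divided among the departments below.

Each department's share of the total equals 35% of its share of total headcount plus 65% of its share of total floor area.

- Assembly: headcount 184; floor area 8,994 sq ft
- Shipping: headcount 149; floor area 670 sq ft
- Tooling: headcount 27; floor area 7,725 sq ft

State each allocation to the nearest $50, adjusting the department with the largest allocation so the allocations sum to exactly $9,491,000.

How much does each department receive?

Assembly: $4,888,700; Shipping: $1,612,550; Tooling: $2,989,750

Headcount total 360; floor area total 17,389.
Composite weights (35% headcount + 65% floor area): Assembly 0.5151; Shipping 0.1699; Tooling 0.3150.
Unrounded shares: Assembly 4,888,664.00; Shipping 1,612,574.80; Tooling 2,989,761.20.
At nearest $50: Assembly $4,888,650; Shipping $1,612,550; Tooling $2,989,750. Sum = $9,490,950.
Difference $9,491,000 − $9,490,950 = +$50 applied to largest allocation (Assembly): Assembly becomes $4,888,700.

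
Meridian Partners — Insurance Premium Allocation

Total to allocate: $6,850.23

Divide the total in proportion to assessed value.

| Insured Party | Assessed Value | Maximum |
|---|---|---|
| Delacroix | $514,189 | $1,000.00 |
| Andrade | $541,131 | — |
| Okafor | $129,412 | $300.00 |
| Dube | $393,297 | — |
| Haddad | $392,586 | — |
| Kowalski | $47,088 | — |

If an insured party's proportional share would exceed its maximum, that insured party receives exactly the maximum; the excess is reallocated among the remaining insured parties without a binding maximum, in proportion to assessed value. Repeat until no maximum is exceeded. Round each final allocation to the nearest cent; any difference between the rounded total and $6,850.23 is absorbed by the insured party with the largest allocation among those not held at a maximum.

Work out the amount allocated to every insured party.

Delacroix: $1,000.00 | Andrade: $2,185.72 | Okafor: $300.00 | Dube: $1,588.59 | Haddad: $1,585.72 | Kowalski: $190.20

Total assessed value = 2,017,703.
Proportional shares (ignoring caps): Delacroix 1,745.7044; Andrade 1,837.1742; Okafor 439.3620; Dube 1,335.2683; Haddad 1,332.8544; Kowalski 159.8668.
Cap binds for Delacroix ($1,000.00), Okafor ($300.00); balance $5,550.23 reallocated over remaining assessed value 1,374,102.
Remaining shares: Andrade 2,185.7195 → $2,185.72; Dube 1,588.5930 → $1,588.59; Haddad 1,585.7211 → $1,585.72; Kowalski 190.1964 → $190.20.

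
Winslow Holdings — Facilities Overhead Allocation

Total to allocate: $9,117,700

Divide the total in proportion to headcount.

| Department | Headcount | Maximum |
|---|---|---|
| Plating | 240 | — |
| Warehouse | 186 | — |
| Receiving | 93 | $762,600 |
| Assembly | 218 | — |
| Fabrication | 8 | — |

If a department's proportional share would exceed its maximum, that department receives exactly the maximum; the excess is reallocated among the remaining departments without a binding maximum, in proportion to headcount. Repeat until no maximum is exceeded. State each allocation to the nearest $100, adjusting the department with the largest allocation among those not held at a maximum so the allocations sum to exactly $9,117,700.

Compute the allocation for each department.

Plating: $3,075,500 · Warehouse: $2,383,500 · Receiving: $762,600 · Assembly: $2,793,600 · Fabrication: $102,500

Sum of headcount: 745.
Pro-rata shares before constraints: Plating 2,937,245.64; Warehouse 2,276,365.37; Receiving 1,138,182.68; Assembly 2,667,998.12; Fabrication 97,908.19.
Held at cap: Receiving ($762,600); balance $8,355,100 reallocated over remaining headcount 652.
Shares after redistribution: Plating 3,075,496.93 → $3,075,500; Warehouse 2,383,510.12 → $2,383,500; Assembly 2,793,576.38 → $2,793,600; Fabrication 102,516.56 → $102,500.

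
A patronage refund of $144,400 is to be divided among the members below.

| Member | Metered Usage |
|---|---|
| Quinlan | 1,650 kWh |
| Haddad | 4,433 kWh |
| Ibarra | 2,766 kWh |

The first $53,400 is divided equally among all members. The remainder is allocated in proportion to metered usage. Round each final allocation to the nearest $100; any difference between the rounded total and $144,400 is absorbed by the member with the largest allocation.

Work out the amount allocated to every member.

Equal tier: $53,400 ÷ 3 = $17,800 apiece.
Remainder $91,000 by metered usage (total 8,849): Quinlan 16,968.02 → $17,000; Haddad 45,587.41 → $45,600; Ibarra 28,444.57 → $28,400.
Totals: Quinlan $17,800 + $17,000 = $34,800; Haddad $17,800 + $45,600 = $63,400; Ibarra $17,800 + $28,400 = $46,200.

Quinlan: $34,800 · Haddad: $63,400 · Ibarra: $46,200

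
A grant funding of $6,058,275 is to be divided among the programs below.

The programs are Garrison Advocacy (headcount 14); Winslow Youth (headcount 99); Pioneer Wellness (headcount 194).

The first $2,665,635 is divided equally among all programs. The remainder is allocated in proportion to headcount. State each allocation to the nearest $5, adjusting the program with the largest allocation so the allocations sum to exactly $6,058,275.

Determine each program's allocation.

First tranche $2,665,635 split equally: $888,545 each.
Remainder $3,392,640 by headcount (total 307): Garrison Advocacy 154,713.22 → $154,715; Winslow Youth 1,094,043.52 → $1,094,045; Pioneer Wellness 2,143,883.26 → $2,143,885.
Rounding difference −$5 on remainder applied to Pioneer Wellness.
Totals: Garrison Advocacy $888,545 + $154,715 = $1,043,260; Winslow Youth $888,545 + $1,094,045 = $1,982,590; Pioneer Wellness $888,545 + $2,143,880 = $3,032,425.

Garrison Advocacy: $1,043,260; Winslow Youth: $1,982,590; Pioneer Wellness: $3,032,425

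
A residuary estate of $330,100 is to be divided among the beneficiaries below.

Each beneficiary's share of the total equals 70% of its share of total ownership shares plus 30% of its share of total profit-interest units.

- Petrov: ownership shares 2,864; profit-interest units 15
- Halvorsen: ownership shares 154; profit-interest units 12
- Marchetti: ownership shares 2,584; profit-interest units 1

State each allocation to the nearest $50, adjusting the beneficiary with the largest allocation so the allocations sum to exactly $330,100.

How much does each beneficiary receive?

Ownership shares total 5,602; profit-interest units total 28.
Blended shares (70% ownership shares + 30% profit-interest units): Petrov 0.5186; Halvorsen 0.1478; Marchetti 0.3336.
Unrounded shares: Petrov 171,185.40; Halvorsen 48,793.58; Marchetti 110,121.02.
At nearest $50: Petrov $171,200; Halvorsen $48,800; Marchetti $110,100. Sum = $330,100.
Sum already equals the total — no adjustment.

Petrov: $171,200 | Halvorsen: $48,800 | Marchetti: $110,100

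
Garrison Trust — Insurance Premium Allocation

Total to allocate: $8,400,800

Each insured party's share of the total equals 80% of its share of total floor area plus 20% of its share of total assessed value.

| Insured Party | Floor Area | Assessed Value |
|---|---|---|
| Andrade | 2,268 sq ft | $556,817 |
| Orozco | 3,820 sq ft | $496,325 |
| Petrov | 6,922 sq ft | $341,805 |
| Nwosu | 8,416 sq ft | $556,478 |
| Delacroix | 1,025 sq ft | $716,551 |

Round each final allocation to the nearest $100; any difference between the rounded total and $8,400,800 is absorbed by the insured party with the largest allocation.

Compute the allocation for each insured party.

Totals — floor area 22,451, assessed value 2,667,976.
Combined weights (80% floor area + 20% assessed value): Andrade 0.1226; Orozco 0.1733; Petrov 0.2723; Nwosu 0.3416; Delacroix 0.0902.
Pro-rata amounts: Andrade 1,029,574.99; Orozco 1,456,066.69; Petrov 2,287,332.06; Nwosu 2,869,747.00; Delacroix 758,079.26.
After rounding ($100): Andrade $1,029,600; Orozco $1,456,100; Petrov $2,287,300; Nwosu $2,869,700; Delacroix $758,100. Sum = $8,400,800.
Rounded total matches; no reconciliation needed.

Andrade: $1,029,600 · Orozco: $1,456,100 · Petrov: $2,287,300 · Nwosu: $2,869,700 · Delacroix: $758,100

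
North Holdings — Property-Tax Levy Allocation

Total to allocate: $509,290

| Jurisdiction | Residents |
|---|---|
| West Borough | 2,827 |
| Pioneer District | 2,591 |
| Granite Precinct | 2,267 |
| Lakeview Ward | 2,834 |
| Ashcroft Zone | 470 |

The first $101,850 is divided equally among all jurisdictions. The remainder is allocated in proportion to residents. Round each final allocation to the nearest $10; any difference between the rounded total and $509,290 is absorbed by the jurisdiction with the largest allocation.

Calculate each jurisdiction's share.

West Borough: $125,190 | Pioneer District: $116,440 | Granite Precinct: $104,420 | Lakeview Ward: $125,440 | Ashcroft Zone: $37,800

$101,850 shared equally gives $20,370 per jurisdiction.
Remainder $407,440 by residents (total 10,989): West Borough 104,816.90 → $104,820; Pioneer District 96,066.71 → $96,070; Granite Precinct 84,053.73 → $84,050; Lakeview Ward 105,076.44 → $105,080; Ashcroft Zone 17,426.23 → $17,430.
Rounding difference −$10 on remainder applied to Lakeview Ward.
Totals: West Borough $20,370 + $104,820 = $125,190; Pioneer District $20,370 + $96,070 = $116,440; Granite Precinct $20,370 + $84,050 = $104,420; Lakeview Ward $20,370 + $105,070 = $125,440; Ashcroft Zone $20,370 + $17,430 = $37,800.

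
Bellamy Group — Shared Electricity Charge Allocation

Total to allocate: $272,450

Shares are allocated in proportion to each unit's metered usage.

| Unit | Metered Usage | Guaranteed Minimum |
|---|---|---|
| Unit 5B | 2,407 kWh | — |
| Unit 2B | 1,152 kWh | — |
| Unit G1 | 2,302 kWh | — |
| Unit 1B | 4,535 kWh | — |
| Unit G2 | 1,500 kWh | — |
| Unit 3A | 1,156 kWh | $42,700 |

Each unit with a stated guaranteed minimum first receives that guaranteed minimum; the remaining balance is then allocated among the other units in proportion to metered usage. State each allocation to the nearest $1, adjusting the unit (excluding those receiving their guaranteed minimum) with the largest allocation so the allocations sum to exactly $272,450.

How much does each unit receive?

Unit 5B: $46,487 | Unit 2B: $22,249 | Unit G1: $44,459 | Unit 1B: $87,585 | Unit G2: $28,970 | Unit 3A: $42,700

Fund the minimums — Unit 3A $42,700. Remaining pool $229,750.
Remaining pool split over remaining metered usage 11,896: Unit 5B 46,486.91 → $46,487; Unit 2B 22,248.82 → $22,249; Unit G1 44,459.02 → $44,459; Unit 1B 87,585.43 → $87,585; Unit G2 28,969.82 → $28,970.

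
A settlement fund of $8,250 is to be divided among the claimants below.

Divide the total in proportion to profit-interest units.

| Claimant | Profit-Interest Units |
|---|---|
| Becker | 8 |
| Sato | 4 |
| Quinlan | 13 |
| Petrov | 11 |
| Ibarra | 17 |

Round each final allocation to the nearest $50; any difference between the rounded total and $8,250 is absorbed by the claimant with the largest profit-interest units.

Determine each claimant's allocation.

Becker: $1,250 | Sato: $600 | Quinlan: $2,000 | Petrov: $1,700 | Ibarra: $2,700

Total profit-interest units = 53.
Proportional shares: Becker 8/53 × $8,250 = 1,245.28; Sato 4/53 × $8,250 = 622.64; Quinlan 13/53 × $8,250 = 2,023.58; Petrov 11/53 × $8,250 = 1,712.26; Ibarra 17/53 × $8,250 = 2,646.23.
After rounding ($50): Becker $1,250; Sato $600; Quinlan $2,000; Petrov $1,700; Ibarra $2,650. Sum = $8,200.
Difference $8,250 − $8,200 = +$50 applied to largest profit-interest units (Ibarra): Ibarra becomes $2,700.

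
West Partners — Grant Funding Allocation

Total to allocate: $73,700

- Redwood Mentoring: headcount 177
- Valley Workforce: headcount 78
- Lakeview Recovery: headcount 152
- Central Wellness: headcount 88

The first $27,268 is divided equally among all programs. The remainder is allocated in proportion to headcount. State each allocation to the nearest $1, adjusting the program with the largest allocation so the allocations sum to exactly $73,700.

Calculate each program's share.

Redwood Mentoring: $23,419 | Valley Workforce: $14,134 | Lakeview Recovery: $21,075 | Central Wellness: $15,072

First tranche $27,268 split equally: $6,817 each.
Remainder $46,432 by headcount (total 495): Redwood Mentoring 16,602.96 → $16,603; Valley Workforce 7,316.56 → $7,317; Lakeview Recovery 14,257.91 → $14,258; Central Wellness 8,254.58 → $8,255.
Rounding difference −$1 on remainder applied to Redwood Mentoring.
Totals: Redwood Mentoring $6,817 + $16,602 = $23,419; Valley Workforce $6,817 + $7,317 = $14,134; Lakeview Recovery $6,817 + $14,258 = $21,075; Central Wellness $6,817 + $8,255 = $15,072.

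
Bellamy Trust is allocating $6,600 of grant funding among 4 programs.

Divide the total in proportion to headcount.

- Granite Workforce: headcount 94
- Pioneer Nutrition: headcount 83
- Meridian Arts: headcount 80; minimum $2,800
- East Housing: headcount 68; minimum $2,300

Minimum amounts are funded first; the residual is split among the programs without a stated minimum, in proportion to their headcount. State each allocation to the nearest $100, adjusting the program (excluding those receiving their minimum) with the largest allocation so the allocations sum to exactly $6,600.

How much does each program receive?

Fund the minimums — Meridian Arts $2,800; East Housing $2,300. Remaining pool $1,500.
Remaining pool split over remaining headcount 177: Granite Workforce 796.61 → $800; Pioneer Nutrition 703.39 → $700.

Granite Workforce: $800 · Pioneer Nutrition: $700 · Meridian Arts: $2,800 · East Housing: $2,300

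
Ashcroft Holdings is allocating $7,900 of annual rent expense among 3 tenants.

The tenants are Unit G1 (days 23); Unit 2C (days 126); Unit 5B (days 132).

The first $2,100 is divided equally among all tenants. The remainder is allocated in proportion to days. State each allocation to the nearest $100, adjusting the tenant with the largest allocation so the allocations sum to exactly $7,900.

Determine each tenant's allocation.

First tranche $2,100 split equally: $700 each.
Remainder $5,800 by days (total 281): Unit G1 474.73 → $500; Unit 2C 2,600.71 → $2,600; Unit 5B 2,724.56 → $2,700.
Totals: Unit G1 $700 + $500 = $1,200; Unit 2C $700 + $2,600 = $3,300; Unit 5B $700 + $2,700 = $3,400.

Unit G1: $1,200 · Unit 2C: $3,300 · Unit 5B: $3,400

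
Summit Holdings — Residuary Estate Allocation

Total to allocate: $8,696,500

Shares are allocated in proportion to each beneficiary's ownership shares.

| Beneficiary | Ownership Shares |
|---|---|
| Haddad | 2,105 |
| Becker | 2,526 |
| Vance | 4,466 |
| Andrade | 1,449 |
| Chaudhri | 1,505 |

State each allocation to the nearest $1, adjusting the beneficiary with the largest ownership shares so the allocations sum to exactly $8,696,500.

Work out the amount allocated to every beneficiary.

Haddad: $1,519,055; Becker: $1,822,866; Vance: $3,222,851; Andrade: $1,045,658; Chaudhri: $1,086,070

Ownership shares total: 12,051.
Raw shares: Haddad 2,105/12,051 × $8,696,500 = 1,519,055.06; Becker 2,526/12,051 × $8,696,500 = 1,822,866.07; Vance 4,466/12,051 × $8,696,500 = 3,222,850.30; Andrade 1,449/12,051 × $8,696,500 = 1,045,658.33; Chaudhri 1,505/12,051 × $8,696,500 = 1,086,070.24.
At nearest $1: Haddad $1,519,055; Becker $1,822,866; Vance $3,222,850; Andrade $1,045,658; Chaudhri $1,086,070. Sum = $8,696,499.
Difference $8,696,500 − $8,696,499 = +$1 applied to largest ownership shares (Vance): Vance becomes $3,222,851.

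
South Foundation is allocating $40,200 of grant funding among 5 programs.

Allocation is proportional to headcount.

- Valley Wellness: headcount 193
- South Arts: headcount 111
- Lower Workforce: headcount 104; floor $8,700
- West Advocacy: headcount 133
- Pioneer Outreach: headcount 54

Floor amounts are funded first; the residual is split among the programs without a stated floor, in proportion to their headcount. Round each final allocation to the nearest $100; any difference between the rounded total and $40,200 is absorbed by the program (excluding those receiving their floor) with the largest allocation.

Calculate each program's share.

Minimums first: Lower Workforce $8,700. Remaining pool $31,500.
Remaining pool split over remaining headcount 491: Valley Wellness 12,381.87 → $12,400; South Arts 7,121.18 → $7,100; West Advocacy 8,532.59 → $8,500; Pioneer Outreach 3,464.36 → $3,500.

Valley Wellness: $12,400 | South Arts: $7,100 | Lower Workforce: $8,700 | West Advocacy: $8,500 | Pioneer Outreach: $3,500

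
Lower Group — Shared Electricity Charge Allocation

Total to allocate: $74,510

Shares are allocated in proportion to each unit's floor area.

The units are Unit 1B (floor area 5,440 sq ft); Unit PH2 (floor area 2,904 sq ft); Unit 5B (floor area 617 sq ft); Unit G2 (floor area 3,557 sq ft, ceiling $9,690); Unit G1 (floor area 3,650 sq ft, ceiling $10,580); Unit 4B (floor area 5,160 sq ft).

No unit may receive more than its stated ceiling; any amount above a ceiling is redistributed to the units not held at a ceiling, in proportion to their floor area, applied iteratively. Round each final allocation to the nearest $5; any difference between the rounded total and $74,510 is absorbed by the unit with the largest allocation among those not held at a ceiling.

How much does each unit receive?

Unit 1B: $20,895; Unit PH2: $11,155; Unit 5B: $2,370; Unit G2: $9,690; Unit G1: $10,580; Unit 4B: $19,820

Total floor area = 21,328.
Unconstrained shares: Unit 1B 19,004.80; Unit PH2 10,145.21; Unit 5B 2,155.51; Unit G2 12,426.48; Unit G1 12,751.38; Unit 4B 18,026.61.
Held at cap: Unit G2 ($9,690), Unit G1 ($10,580); balance $54,240 reallocated over remaining floor area 14,121.
Redistributed shares: Unit 1B 20,895.52 → $20,895; Unit PH2 11,154.52 → $11,155; Unit 5B 2,369.95 → $2,370; Unit 4B 19,820.01 → $19,820.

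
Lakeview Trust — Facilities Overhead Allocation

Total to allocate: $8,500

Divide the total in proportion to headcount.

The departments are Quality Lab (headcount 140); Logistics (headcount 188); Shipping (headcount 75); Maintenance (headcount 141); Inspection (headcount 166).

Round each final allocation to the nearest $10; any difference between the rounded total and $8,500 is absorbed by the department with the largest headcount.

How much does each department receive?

Headcount total: 710.
Unrounded shares: Quality Lab 140/710 × $8,500 = 1,676.06; Logistics 188/710 × $8,500 = 2,250.70; Shipping 75/710 × $8,500 = 897.89; Maintenance 141/710 × $8,500 = 1,688.03; Inspection 166/710 × $8,500 = 1,987.32.
At nearest $10: Quality Lab $1,680; Logistics $2,250; Shipping $900; Maintenance $1,690; Inspection $1,990. Sum = $8,510.
Difference $8,500 − $8,510 = −$10 applied to largest headcount (Logistics): Logistics becomes $2,240.

Quality Lab: $1,680; Logistics: $2,240; Shipping: $900; Maintenance: $1,690; Inspection: $1,990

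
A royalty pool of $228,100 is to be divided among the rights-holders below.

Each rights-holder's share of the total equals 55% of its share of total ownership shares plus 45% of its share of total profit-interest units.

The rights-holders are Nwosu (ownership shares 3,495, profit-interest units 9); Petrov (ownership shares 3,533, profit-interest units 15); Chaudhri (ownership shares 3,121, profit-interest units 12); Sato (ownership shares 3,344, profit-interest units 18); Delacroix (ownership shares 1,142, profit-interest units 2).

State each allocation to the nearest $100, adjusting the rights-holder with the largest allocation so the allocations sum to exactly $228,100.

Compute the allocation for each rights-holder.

Totals — ownership shares 14,635, profit-interest units 56.
Composite weights (55% ownership shares + 45% profit-interest units): Nwosu 0.2037; Petrov 0.2533; Chaudhri 0.2137; Sato 0.2703; Delacroix 0.0590.
Unrounded shares: Nwosu 46,456.56; Petrov 57,779.98; Chaudhri 48,749.38; Sato 61,658.67; Delacroix 13,455.41.
After rounding ($100): Nwosu $46,500; Petrov $57,800; Chaudhri $48,700; Sato $61,700; Delacroix $13,500. Sum = $228,200.
Difference $228,100 − $228,200 = −$100 applied to largest allocation (Sato): Sato becomes $61,600.

Nwosu: $46,500; Petrov: $57,800; Chaudhri: $48,700; Sato: $61,600; Delacroix: $13,500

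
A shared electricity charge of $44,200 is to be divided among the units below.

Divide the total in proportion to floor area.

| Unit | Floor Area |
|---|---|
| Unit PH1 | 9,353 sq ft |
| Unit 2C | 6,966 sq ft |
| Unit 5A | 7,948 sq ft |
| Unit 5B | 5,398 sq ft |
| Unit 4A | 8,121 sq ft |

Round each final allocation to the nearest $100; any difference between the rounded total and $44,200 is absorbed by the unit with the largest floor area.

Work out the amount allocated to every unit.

Total floor area = 37,786.
Pro-rata amounts: Unit PH1 9,353/37,786 × $44,200 = 10,940.63; Unit 2C 6,966/37,786 × $44,200 = 8,148.45; Unit 5A 7,948/37,786 × $44,200 = 9,297.14; Unit 5B 5,398/37,786 × $44,200 = 6,314.29; Unit 4A 8,121/37,786 × $44,200 = 9,499.50.
Rounded to nearest $100: Unit PH1 $10,900; Unit 2C $8,100; Unit 5A $9,300; Unit 5B $6,300; Unit 4A $9,500. Sum = $44,100.
Difference $44,200 − $44,100 = +$100 applied to largest floor area (Unit PH1): Unit PH1 becomes $11,000.

Unit PH1: $11,000 · Unit 2C: $8,100 · Unit 5A: $9,300 · Unit 5B: $6,300 · Unit 4A: $9,500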